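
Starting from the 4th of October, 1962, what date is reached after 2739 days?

+365 (one year) → Oct 4, 1963 (2374 left).
+366 (one year; includes Feb 29, 1964) → Oct 4, 1964 (2008 left).
+365 (one year) → Oct 4, 1965 (1643 left).
+365 (one year) → Oct 4, 1966 (1278 left).
+365 (one year) → Oct 4, 1967 (913 left).
+366 (one year; includes Feb 29, 1968) → Oct 4, 1968 (547 left).
+365 (one year) → Oct 4, 1969 (182 left).
Oct has 31 days: +28 → Nov 1, 1969 (154 left).
Nov has 30 days: +30 → Dec 1, 1969 (124 left).
Dec has 31 days: +31 → Jan 1, 1970 (93 left).
Jan has 31 days: +31 → Feb 1, 1970 (62 left).
Feb has 28 days: +28 → Mar 1, 1970 (34 left).
Mar has 31 days: +31 → Apr 1, 1970 (3 left).
+3 → Apr 4, 1970.

April 4, 1970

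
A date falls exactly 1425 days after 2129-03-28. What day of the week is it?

First find the weekday of Mar 28, 2129. Doomsday rule: the anchor day for the 2100s is Sunday. For year 29: 29÷12 = 2 r 5, and 5÷4 = 1, so 2+5+1 = 8.
Sunday + 8 ≡ Monday — that's 2129's doomsday.
In March the doomsday date is Mar 14.
Mar 28 is 14 days after Mar 14; 14 mod 7 = 0, so Monday + 0 = Monday.
1425 mod 7 = 4, so 1425 days after a Monday is Monday + 4 = Friday.

Friday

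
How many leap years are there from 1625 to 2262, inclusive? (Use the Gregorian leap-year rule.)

154

Multiples of 4 in [1625,2262]: 159.
Of those, multiples of 100: 6 (not leap unless ÷400).
Multiples of 400: 1.
Leap years = 159 − 6 + 1 = 154.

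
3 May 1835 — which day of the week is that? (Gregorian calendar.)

Sunday

Doomsday rule: the anchor day for the 1800s is Friday. For year 35: 35÷12 = 2 r 11, and 11÷4 = 2, so 2+11+2 = 15.
Friday + 15 ≡ Saturday — that's 1835's doomsday.
In May the doomsday date is May 9.
May 3 is 6 days before May 9; 6 mod 7 = 6, so Saturday − 6 = Sunday.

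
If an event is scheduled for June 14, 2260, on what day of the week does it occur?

Doomsday rule: the anchor day for the 2200s is Friday. For year 60: 60÷12 = 5 r 0, and 0÷4 = 0, so 5+0+0 = 5.
Friday + 5 ≡ Wednesday — that's 2260's doomsday.
In June the doomsday date is Jun 6.
Jun 14 is 8 days after Jun 6; 8 mod 7 = 1, so Wednesday + 1 = Thursday.

Thursday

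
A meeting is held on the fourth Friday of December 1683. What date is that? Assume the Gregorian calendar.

December 1, 1683 is a Wednesday.
The first Friday is therefore December 3 (2 days later).
The fourth Friday is 3 + 3×7 = December 24.

December 24, 1683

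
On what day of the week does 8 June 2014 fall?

Sunday

Doomsday rule: the anchor day for the 2000s is Tuesday. For year 14: 14÷12 = 1 r 2, and 2÷4 = 0, so 1+2+0 = 3.
Tuesday + 3 ≡ Friday — that's 2014's doomsday.
In June the doomsday date is Jun 6.
Jun 8 is 2 days after Jun 6; 2 mod 7 = 2, so Friday + 2 = Sunday.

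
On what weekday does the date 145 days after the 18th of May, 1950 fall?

First find the weekday of May 18, 1950. Doomsday rule: the anchor day for the 1900s is Wednesday. For year 50: 50÷12 = 4 r 2, and 2÷4 = 0, so 4+2+0 = 6.
Wednesday + 6 ≡ Tuesday — that's 1950's doomsday.
In May the doomsday date is May 9.
May 18 is 9 days after May 9; 9 mod 7 = 2, so Tuesday + 2 = Thursday.
145 mod 7 = 5, so 145 days after a Thursday is Thursday + 5 = Tuesday.

Tuesday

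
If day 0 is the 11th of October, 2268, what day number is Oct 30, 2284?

Oct 11, 2268 → Oct 11, 2269: 365 days.
Oct 11, 2269 → Oct 11, 2270: 365 days.
Oct 11, 2270 → Oct 11, 2271: 365 days.
Oct 11, 2271 → Oct 11, 2272: 366 days (Feb 29, 2272 is in that span).
Oct 11, 2272 → Oct 11, 2273: 365 days.
Oct 11, 2273 → Oct 11, 2274: 365 days.
Oct 11, 2274 → Oct 11, 2275: 365 days.
Oct 11, 2275 → Oct 11, 2276: 366 days (Feb 29, 2276 is in that span).
Oct 11, 2276 → Oct 11, 2277: 365 days.
Oct 11, 2277 → Oct 11, 2278: 365 days.
Oct 11, 2278 → Oct 11, 2279: 365 days.
Oct 11, 2279 → Oct 11, 2280: 366 days (Feb 29, 2280 is in that span).
Oct 11, 2280 → Oct 11, 2281: 365 days.
Oct 11, 2281 → Oct 11, 2282: 365 days.
Oct 11, 2282 → Oct 11, 2283: 365 days.
Oct 11, 2283 → Nov 11, 2283: 31 days (October has 31).
Nov 11, 2283 → Dec 11, 2283: 30 days (November has 30).
Dec 11, 2283 → Jan 11, 2284: 31 days (December has 31).
Jan 11, 2284 → Feb 11, 2284: 31 days (January has 31).
Feb 11, 2284 → Mar 11, 2284: 29 days (February has 29).
Mar 11, 2284 → Apr 11, 2284: 31 days (March has 31).
Apr 11, 2284 → May 11, 2284: 30 days (April has 30).
May 11, 2284 → Jun 11, 2284: 31 days (May has 31).
Jun 11, 2284 → Jul 11, 2284: 30 days (June has 30).
Jul 11, 2284 → Aug 11, 2284: 31 days (July has 31).
Aug 11, 2284 → Sep 11, 2284: 31 days (August has 31).
Sep 11, 2284 → Oct 11, 2284: 30 days (September has 30).
Oct 11, 2284 → Oct 30, 2284: 19 days.
Total: 5863 days.

5863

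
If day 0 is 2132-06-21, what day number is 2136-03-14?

Jun 21, 2132 → Jun 21, 2133: 365 days.
Jun 21, 2133 → Jun 21, 2134: 365 days.
Jun 21, 2134 → Jun 21, 2135: 365 days.
Jun 21, 2135 → Jul 21, 2135: 30 days (June has 30).
Jul 21, 2135 → Aug 21, 2135: 31 days (July has 31).
Aug 21, 2135 → Sep 21, 2135: 31 days (August has 31).
Sep 21, 2135 → Oct 21, 2135: 30 days (September has 30).
Oct 21, 2135 → Nov 21, 2135: 31 days (October has 31).
Nov 21, 2135 → Dec 21, 2135: 30 days (November has 30).
Dec 21, 2135 → Jan 21, 2136: 31 days (December has 31).
Jan 21, 2136 → Feb 21, 2136: 31 days (January has 31).
Feb 21, 2136 → Mar 14, 2136: 22 days.
Total: 1362 days.

1362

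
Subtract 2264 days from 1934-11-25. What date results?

September 13, 1928

−365 (one year) → Nov 25, 1933 (1899 left).
−365 (one year) → Nov 25, 1932 (1534 left).
−366 (one year; includes Feb 29, 1932) → Nov 25, 1931 (1168 left).
−365 (one year) → Nov 25, 1930 (803 left).
−365 (one year) → Nov 25, 1929 (438 left).
−365 (one year) → Nov 25, 1928 (73 left).
−25 → Oct 31, 1928 (end of Oct, 31 days; 48 left).
−31 → Sep 30, 1928 (end of Sep, 30 days; 17 left).
−17 → Sep 13, 1928.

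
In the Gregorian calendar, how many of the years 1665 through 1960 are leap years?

Multiples of 4 in [1665,1960]: 74.
Of those, multiples of 100: 3 (not leap unless ÷400).
Multiples of 400: 0.
Leap years = 74 − 3 + 0 = 71.

71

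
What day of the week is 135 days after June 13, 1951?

Friday

First find the weekday of Jun 13, 1951. Doomsday rule: the anchor day for the 1900s is Wednesday. For year 51: 51÷12 = 4 r 3, and 3÷4 = 0, so 4+3+0 = 7.
Wednesday + 7 ≡ Wednesday — that's 1951's doomsday.
In June the doomsday date is Jun 6.
Jun 13 is 7 days after Jun 6; 7 mod 7 = 0, so Wednesday + 0 = Wednesday.
135 mod 7 = 2, so 135 days after a Wednesday is Wednesday + 2 = Friday.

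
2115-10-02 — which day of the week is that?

Wednesday

January 1, 2115 is a Tuesday.
Jan 1, 2115 → Feb 1, 2115: 31 days (January has 31).
Feb 1, 2115 → Mar 1, 2115: 28 days (February has 28).
Mar 1, 2115 → Apr 1, 2115: 31 days (March has 31).
Apr 1, 2115 → May 1, 2115: 30 days (April has 30).
May 1, 2115 → Jun 1, 2115: 31 days (May has 31).
Jun 1, 2115 → Jul 1, 2115: 30 days (June has 30).
Jul 1, 2115 → Aug 1, 2115: 31 days (July has 31).
Aug 1, 2115 → Sep 1, 2115: 31 days (August has 31).
Sep 1, 2115 → Oct 1, 2115: 30 days (September has 30).
Oct 1, 2115 → Oct 2, 2115: 1 days.
Total: 274 days.
274 mod 7 = 1, so Tuesday + 1 = Wednesday.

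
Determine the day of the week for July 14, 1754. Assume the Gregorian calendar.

Sunday

Doomsday rule: the anchor day for the 1700s is Sunday. For year 54: 54÷12 = 4 r 6, and 6÷4 = 1, so 4+6+1 = 11.
Sunday + 11 ≡ Thursday — that's 1754's doomsday.
In July the doomsday date is Jul 11.
Jul 14 is 3 days after Jul 11; 3 mod 7 = 3, so Thursday + 3 = Sunday.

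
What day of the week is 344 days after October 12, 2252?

Wednesday

Oct 12, 2252 is a Tuesday.
344 mod 7 = 1, so 344 days after a Tuesday is Tuesday + 1 = Wednesday.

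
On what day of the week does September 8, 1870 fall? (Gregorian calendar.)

Thursday

Doomsday rule: the anchor day for the 1800s is Friday. For year 70: 70÷12 = 5 r 10, and 10÷4 = 2, so 5+10+2 = 17.
Friday + 17 ≡ Monday — that's 1870's doomsday.
In September the doomsday date is Sep 5.
Sep 8 is 3 days after Sep 5; 3 mod 7 = 3, so Monday + 3 = Thursday.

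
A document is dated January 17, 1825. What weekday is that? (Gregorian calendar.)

Monday

Doomsday rule: the anchor day for the 1800s is Friday. For year 25: 25÷12 = 2 r 1, and 1÷4 = 0, so 2+1+0 = 3.
Friday + 3 ≡ Monday — that's 1825's doomsday.
In January the doomsday date is Jan 3 (1825 is not a leap year).
Jan 17 is 14 days after Jan 3; 14 mod 7 = 0, so Monday + 0 = Monday.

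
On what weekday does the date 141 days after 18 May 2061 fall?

May 18, 2061 is a Wednesday.
141 mod 7 = 1, so 141 days after a Wednesday is Wednesday + 1 = Thursday.

Thursday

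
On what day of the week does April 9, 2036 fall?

Wednesday

January 1, 2036 is a Tuesday.
Jan 1, 2036 → Feb 1, 2036: 31 days (January has 31).
Feb 1, 2036 → Mar 1, 2036: 29 days (February has 29).
Mar 1, 2036 → Apr 1, 2036: 31 days (March has 31).
Apr 1, 2036 → Apr 9, 2036: 8 days.
Total: 99 days.
99 mod 7 = 1, so Tuesday + 1 = Wednesday.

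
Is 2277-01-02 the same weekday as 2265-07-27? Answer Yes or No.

From Jul 27, 2265 to Jan 2, 2277 is 4177 days.
4177 mod 7 = 5, so they are different weekdays.
(Jul 27, 2265 is a Thursday; Jan 2, 2277 is a Tuesday.)

No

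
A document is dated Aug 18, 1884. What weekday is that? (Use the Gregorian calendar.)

Doomsday rule: the anchor day for the 1800s is Friday. For year 84: 84÷12 = 7 r 0, and 0÷4 = 0, so 7+0+0 = 7.
Friday + 7 ≡ Friday — that's 1884's doomsday.
In August the doomsday date is Aug 8.
Aug 18 is 10 days after Aug 8; 10 mod 7 = 3, so Friday + 3 = Monday.

Monday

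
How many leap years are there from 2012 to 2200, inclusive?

46

Multiples of 4 in [2012,2200]: 48.
Of those, multiples of 100: 2 (not leap unless ÷400).
Multiples of 400: 0.
Leap years = 48 − 2 + 0 = 46.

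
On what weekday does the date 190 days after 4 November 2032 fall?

Friday

First find the weekday of Nov 4, 2032. Doomsday rule: the anchor day for the 2000s is Tuesday. For year 32: 32÷12 = 2 r 8, and 8÷4 = 2, so 2+8+2 = 12.
Tuesday + 12 ≡ Sunday — that's 2032's doomsday.
In November the doomsday date is Nov 7.
Nov 4 is 3 days before Nov 7; 3 mod 7 = 3, so Sunday − 3 = Thursday.
190 mod 7 = 1, so 190 days after a Thursday is Thursday + 1 = Friday.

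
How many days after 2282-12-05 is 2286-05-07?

1249

Dec 5, 2282 → Dec 5, 2283: 365 days.
Dec 5, 2283 → Dec 5, 2284: 366 days (Feb 29, 2284 is in that span).
Dec 5, 2284 → Dec 5, 2285: 365 days.
Dec 5, 2285 → Jan 5, 2286: 31 days (December has 31).
Jan 5, 2286 → Feb 5, 2286: 31 days (January has 31).
Feb 5, 2286 → Mar 5, 2286: 28 days (February has 28).
Mar 5, 2286 → Apr 5, 2286: 31 days (March has 31).
Apr 5, 2286 → May 5, 2286: 30 days (April has 30).
May 5, 2286 → May 7, 2286: 2 days.
Total: 1249 days.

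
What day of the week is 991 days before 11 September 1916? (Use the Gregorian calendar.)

First find the weekday of Sep 11, 1916. Doomsday rule: the anchor day for the 1900s is Wednesday. For year 16: 16÷12 = 1 r 4, and 4÷4 = 1, so 1+4+1 = 6.
Wednesday + 6 ≡ Tuesday — that's 1916's doomsday.
In September the doomsday date is Sep 5.
Sep 11 is 6 days after Sep 5; 6 mod 7 = 6, so Tuesday + 6 = Monday.
991 mod 7 = 4, so 991 days before a Monday is Monday − 4 = Thursday.

Thursday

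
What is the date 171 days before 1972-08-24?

March 6, 1972

−24 → Jul 31, 1972 (end of Jul, 31 days; 147 left).
−31 → Jun 30, 1972 (end of Jun, 30 days; 116 left).
−30 → May 31, 1972 (end of May, 31 days; 86 left).
−31 → Apr 30, 1972 (end of Apr, 30 days; 55 left).
−30 → Mar 31, 1972 (end of Mar, 31 days; 25 left).
−25 → Mar 6, 1972.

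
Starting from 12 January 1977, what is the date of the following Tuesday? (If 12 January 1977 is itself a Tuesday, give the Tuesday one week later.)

Jan 12, 1977 is a Wednesday.
From Wednesday to the next Tuesday is 6 days.
Jan 12, 1977 + 6 = Jan 18, 1977.

January 18, 1977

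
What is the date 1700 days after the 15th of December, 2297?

+365 (one year) → Dec 15, 2298 (1335 left).
+365 (one year) → Dec 15, 2299 (970 left).
+365 (one year) → Dec 15, 2300 (605 left).
+365 (one year) → Dec 15, 2301 (240 left).
Dec has 31 days: +17 → Jan 1, 2302 (223 left).
Jan has 31 days: +31 → Feb 1, 2302 (192 left).
Feb has 28 days: +28 → Mar 1, 2302 (164 left).
Mar has 31 days: +31 → Apr 1, 2302 (133 left).
Apr has 30 days: +30 → May 1, 2302 (103 left).
May has 31 days: +31 → Jun 1, 2302 (72 left).
Jun has 30 days: +30 → Jul 1, 2302 (42 left).
Jul has 31 days: +31 → Aug 1, 2302 (11 left).
+11 → Aug 12, 2302.

August 12, 2302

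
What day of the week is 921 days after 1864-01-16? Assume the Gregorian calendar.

Wednesday

First find the weekday of Jan 16, 1864. Doomsday rule: the anchor day for the 1800s is Friday. For year 64: 64÷12 = 5 r 4, and 4÷4 = 1, so 5+4+1 = 10.
Friday + 10 ≡ Monday — that's 1864's doomsday.
In January the doomsday date is Jan 4 (1864 is a leap year (divisible by 4)).
Jan 16 is 12 days after Jan 4; 12 mod 7 = 5, so Monday + 5 = Saturday.
921 mod 7 = 4, so 921 days after a Saturday is Saturday + 4 = Wednesday.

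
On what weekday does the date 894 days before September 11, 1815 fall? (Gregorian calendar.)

Wednesday

Sep 11, 1815 is a Monday.
894 mod 7 = 5, so 894 days before a Monday is Monday − 5 = Wednesday.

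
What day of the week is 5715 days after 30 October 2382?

Oct 30, 2382 is a Saturday.
5715 mod 7 = 3, so 5715 days after a Saturday is Saturday + 3 = Tuesday.

Tuesday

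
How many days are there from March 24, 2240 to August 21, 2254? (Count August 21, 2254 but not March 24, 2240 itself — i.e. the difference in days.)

Mar 24, 2240 → Mar 24, 2241: 365 days.
Mar 24, 2241 → Mar 24, 2242: 365 days.
Mar 24, 2242 → Mar 24, 2243: 365 days.
Mar 24, 2243 → Mar 24, 2244: 366 days (Feb 29, 2244 is in that span).
Mar 24, 2244 → Mar 24, 2245: 365 days.
Mar 24, 2245 → Mar 24, 2246: 365 days.
Mar 24, 2246 → Mar 24, 2247: 365 days.
Mar 24, 2247 → Mar 24, 2248: 366 days (Feb 29, 2248 is in that span).
Mar 24, 2248 → Mar 24, 2249: 365 days.
Mar 24, 2249 → Mar 24, 2250: 365 days.
Mar 24, 2250 → Mar 24, 2251: 365 days.
Mar 24, 2251 → Mar 24, 2252: 366 days (Feb 29, 2252 is in that span).
Mar 24, 2252 → Mar 24, 2253: 365 days.
Mar 24, 2253 → Mar 24, 2254: 365 days.
Mar 24, 2254 → Apr 24, 2254: 31 days (March has 31).
Apr 24, 2254 → May 24, 2254: 30 days (April has 30).
May 24, 2254 → Jun 24, 2254: 31 days (May has 31).
Jun 24, 2254 → Jul 24, 2254: 30 days (June has 30).
Jul 24, 2254 → Aug 21, 2254: 28 days.
Total: 5263 days.

5263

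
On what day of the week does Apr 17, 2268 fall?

Friday

Doomsday rule: the anchor day for the 2200s is Friday. For year 68: 68÷12 = 5 r 8, and 8÷4 = 2, so 5+8+2 = 15.
Friday + 15 ≡ Saturday — that's 2268's doomsday.
In April the doomsday date is Apr 4.
Apr 17 is 13 days after Apr 4; 13 mod 7 = 6, so Saturday + 6 = Friday.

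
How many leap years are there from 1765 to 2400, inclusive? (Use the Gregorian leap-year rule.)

154

Multiples of 4 in [1765,2400]: 159.
Of those, multiples of 100: 7 (not leap unless ÷400).
Multiples of 400: 2.
Leap years = 159 − 7 + 2 = 154.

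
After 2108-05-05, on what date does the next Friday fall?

May 5, 2108 is a Saturday.
From Saturday to the next Friday is 6 days.
May 5, 2108 + 6 = May 11, 2108.

May 11, 2108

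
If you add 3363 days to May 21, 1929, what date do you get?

August 5, 1938

+365 (one year) → May 21, 1930 (2998 left).
+365 (one year) → May 21, 1931 (2633 left).
+366 (one year; includes Feb 29, 1932) → May 21, 1932 (2267 left).
+365 (one year) → May 21, 1933 (1902 left).
+365 (one year) → May 21, 1934 (1537 left).
+365 (one year) → May 21, 1935 (1172 left).
+366 (one year; includes Feb 29, 1936) → May 21, 1936 (806 left).
+365 (one year) → May 21, 1937 (441 left).
+365 (one year) → May 21, 1938 (76 left).
May has 31 days: +11 → Jun 1, 1938 (65 left).
Jun has 30 days: +30 → Jul 1, 1938 (35 left).
Jul has 31 days: +31 → Aug 1, 1938 (4 left).
+4 → Aug 5, 1938.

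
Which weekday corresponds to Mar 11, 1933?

Saturday

Doomsday rule: the anchor day for the 1900s is Wednesday. For year 33: 33÷12 = 2 r 9, and 9÷4 = 2, so 2+9+2 = 13.
Wednesday + 13 ≡ Tuesday — that's 1933's doomsday.
In March the doomsday date is Mar 14.
Mar 11 is 3 days before Mar 14; 3 mod 7 = 3, so Tuesday − 3 = Saturday.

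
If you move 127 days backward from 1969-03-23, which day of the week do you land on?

Saturday

First find the weekday of Mar 23, 1969. Doomsday rule: the anchor day for the 1900s is Wednesday. For year 69: 69÷12 = 5 r 9, and 9÷4 = 2, so 5+9+2 = 16.
Wednesday + 16 ≡ Friday — that's 1969's doomsday.
In March the doomsday date is Mar 14.
Mar 23 is 9 days after Mar 14; 9 mod 7 = 2, so Friday + 2 = Sunday.
127 mod 7 = 1, so 127 days before a Sunday is Sunday − 1 = Saturday.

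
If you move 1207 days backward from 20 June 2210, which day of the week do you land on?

Sunday

Jun 20, 2210 is a Wednesday.
1207 mod 7 = 3, so 1207 days before a Wednesday is Wednesday − 3 = Sunday.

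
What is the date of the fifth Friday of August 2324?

August 1, 2324 is a Friday.
The first Friday is therefore August 1 (same day).
The fifth Friday is 1 + 4×7 = August 29.

August 29, 2324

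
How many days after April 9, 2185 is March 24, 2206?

Apr 9, 2185 → Apr 9, 2186: 365 days.
Apr 9, 2186 → Apr 9, 2187: 365 days.
Apr 9, 2187 → Apr 9, 2188: 366 days (Feb 29, 2188 is in that span).
Apr 9, 2188 → Apr 9, 2189: 365 days.
Apr 9, 2189 → Apr 9, 2190: 365 days.
Apr 9, 2190 → Apr 9, 2191: 365 days.
Apr 9, 2191 → Apr 9, 2192: 366 days (Feb 29, 2192 is in that span).
Apr 9, 2192 → Apr 9, 2193: 365 days.
Apr 9, 2193 → Apr 9, 2194: 365 days.
Apr 9, 2194 → Apr 9, 2195: 365 days.
Apr 9, 2195 → Apr 9, 2196: 366 days (Feb 29, 2196 is in that span).
Apr 9, 2196 → Apr 9, 2197: 365 days.
Apr 9, 2197 → Apr 9, 2198: 365 days.
Apr 9, 2198 → Apr 9, 2199: 365 days.
Apr 9, 2199 → Apr 9, 2200: 365 days.
Apr 9, 2200 → Apr 9, 2201: 365 days.
Apr 9, 2201 → Apr 9, 2202: 365 days.
Apr 9, 2202 → Apr 9, 2203: 365 days.
Apr 9, 2203 → Apr 9, 2204: 366 days (Feb 29, 2204 is in that span).
Apr 9, 2204 → Apr 9, 2205: 365 days.
Apr 9, 2205 → May 9, 2205: 30 days (April has 30).
May 9, 2205 → Jun 9, 2205: 31 days (May has 31).
Jun 9, 2205 → Jul 9, 2205: 30 days (June has 30).
Jul 9, 2205 → Aug 9, 2205: 31 days (July has 31).
Aug 9, 2205 → Sep 9, 2205: 31 days (August has 31).
Sep 9, 2205 → Oct 9, 2205: 30 days (September has 30).
Oct 9, 2205 → Nov 9, 2205: 31 days (October has 31).
Nov 9, 2205 → Dec 9, 2205: 30 days (November has 30).
Dec 9, 2205 → Jan 9, 2206: 31 days (December has 31).
Jan 9, 2206 → Feb 9, 2206: 31 days (January has 31).
Feb 9, 2206 → Mar 9, 2206: 28 days (February has 28).
Mar 9, 2206 → Mar 24, 2206: 15 days.
Total: 7653 days.

7653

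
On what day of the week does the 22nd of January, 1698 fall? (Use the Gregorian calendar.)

Doomsday rule: the anchor day for the 1600s is Tuesday. For year 98: 98÷12 = 8 r 2, and 2÷4 = 0, so 8+2+0 = 10.
Tuesday + 10 ≡ Friday — that's 1698's doomsday.
In January the doomsday date is Jan 3 (1698 is not a leap year).
Jan 22 is 19 days after Jan 3; 19 mod 7 = 5, so Friday + 5 = Wednesday.

Wednesday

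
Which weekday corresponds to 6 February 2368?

Tuesday

Doomsday rule: the anchor day for the 2300s is Wednesday. For year 68: 68÷12 = 5 r 8, and 8÷4 = 2, so 5+8+2 = 15.
Wednesday + 15 ≡ Thursday — that's 2368's doomsday.
In February the doomsday date is Feb 29 (2368 is a leap year (divisible by 4)).
Feb 6 is 23 days before Feb 29; 23 mod 7 = 2, so Thursday − 2 = Tuesday.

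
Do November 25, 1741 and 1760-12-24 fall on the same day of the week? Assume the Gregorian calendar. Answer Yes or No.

No

From Nov 25, 1741 to Dec 24, 1760 is 6969 days.
6969 mod 7 = 4, so they are different weekdays.
(Nov 25, 1741 is a Saturday; Dec 24, 1760 is a Wednesday.)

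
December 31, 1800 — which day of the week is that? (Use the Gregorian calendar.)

Doomsday rule: the anchor day for the 1800s is Friday. For year 00: 0÷12 = 0 r 0, and 0÷4 = 0, so 0+0+0 = 0.
Friday + 0 ≡ Friday — that's 1800's doomsday.
In December the doomsday date is Dec 12.
Dec 31 is 19 days after Dec 12; 19 mod 7 = 5, so Friday + 5 = Wednesday.

Wednesday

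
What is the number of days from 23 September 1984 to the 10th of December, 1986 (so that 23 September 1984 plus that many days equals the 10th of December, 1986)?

Sep 23, 1984 → Sep 23, 1985: 365 days.
Sep 23, 1985 → Sep 23, 1986: 365 days.
Sep 23, 1986 → Oct 23, 1986: 30 days (September has 30).
Oct 23, 1986 → Nov 23, 1986: 31 days (October has 31).
Nov 23, 1986 → Dec 10, 1986: 17 days.
Total: 808 days.

808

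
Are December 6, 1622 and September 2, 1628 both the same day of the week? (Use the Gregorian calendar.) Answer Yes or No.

From Dec 6, 1622 to Sep 2, 1628 is 2097 days.
2097 mod 7 = 4, so they are different weekdays.
(Dec 6, 1622 is a Tuesday; Sep 2, 1628 is a Saturday.)

No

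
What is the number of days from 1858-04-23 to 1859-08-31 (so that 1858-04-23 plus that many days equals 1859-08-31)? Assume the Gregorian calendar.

495

Apr 23, 1858 → Apr 23, 1859: 365 days.
Apr 23, 1859 → May 23, 1859: 30 days (April has 30).
May 23, 1859 → Jun 23, 1859: 31 days (May has 31).
Jun 23, 1859 → Jul 23, 1859: 30 days (June has 30).
Jul 23, 1859 → Aug 23, 1859: 31 days (July has 31).
Aug 23, 1859 → Aug 31, 1859: 8 days.
Total: 495 days.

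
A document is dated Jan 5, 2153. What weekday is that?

Doomsday rule: the anchor day for the 2100s is Sunday. For year 53: 53÷12 = 4 r 5, and 5÷4 = 1, so 4+5+1 = 10.
Sunday + 10 ≡ Wednesday — that's 2153's doomsday.
In January the doomsday date is Jan 3 (2153 is not a leap year).
Jan 5 is 2 days after Jan 3; 2 mod 7 = 2, so Wednesday + 2 = Friday.

Friday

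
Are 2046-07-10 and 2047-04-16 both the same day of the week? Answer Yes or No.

From Jul 10, 2046 to Apr 16, 2047 is 280 days.
280 mod 7 = 0, so they are the same weekday.
(Jul 10, 2046 is a Tuesday; Apr 16, 2047 is a Tuesday.)

Yes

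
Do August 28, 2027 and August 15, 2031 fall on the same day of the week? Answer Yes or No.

No

From Aug 28, 2027 to Aug 15, 2031 is 1448 days.
1448 mod 7 = 6, so they are different weekdays.
(Aug 28, 2027 is a Saturday; Aug 15, 2031 is a Friday.)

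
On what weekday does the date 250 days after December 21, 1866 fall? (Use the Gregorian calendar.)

Wednesday

First find the weekday of Dec 21, 1866. Doomsday rule: the anchor day for the 1800s is Friday. For year 66: 66÷12 = 5 r 6, and 6÷4 = 1, so 5+6+1 = 12.
Friday + 12 ≡ Wednesday — that's 1866's doomsday.
In December the doomsday date is Dec 12.
Dec 21 is 9 days after Dec 12; 9 mod 7 = 2, so Wednesday + 2 = Friday.
250 mod 7 = 5, so 250 days after a Friday is Friday + 5 = Wednesday.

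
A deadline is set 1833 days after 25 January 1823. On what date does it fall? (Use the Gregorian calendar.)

February 1, 1828

+365 (one year) → Jan 25, 1824 (1468 left).
+366 (one year; includes Feb 29, 1824) → Jan 25, 1825 (1102 left).
+365 (one year) → Jan 25, 1826 (737 left).
+365 (one year) → Jan 25, 1827 (372 left).
Jan has 31 days: +7 → Feb 1, 1827 (365 left).
Feb has 28 days: +28 → Mar 1, 1827 (337 left).
Mar has 31 days: +31 → Apr 1, 1827 (306 left).
Apr has 30 days: +30 → May 1, 1827 (276 left).
May has 31 days: +31 → Jun 1, 1827 (245 left).
Jun has 30 days: +30 → Jul 1, 1827 (215 left).
Jul has 31 days: +31 → Aug 1, 1827 (184 left).
Aug has 31 days: +31 → Sep 1, 1827 (153 left).
Sep has 30 days: +30 → Oct 1, 1827 (123 left).
Oct has 31 days: +31 → Nov 1, 1827 (92 left).
Nov has 30 days: +30 → Dec 1, 1827 (62 left).
Dec has 31 days: +31 → Jan 1, 1828 (31 left).
Jan has 31 days: +31 → Feb 1, 1828 (0 left).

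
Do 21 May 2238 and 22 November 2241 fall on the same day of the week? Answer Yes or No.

Yes

From May 21, 2238 to Nov 22, 2241 is 1281 days.
1281 mod 7 = 0, so they are the same weekday.
(May 21, 2238 is a Monday; Nov 22, 2241 is a Monday.)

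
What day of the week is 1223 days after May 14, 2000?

Friday

First find the weekday of May 14, 2000. Doomsday rule: the anchor day for the 2000s is Tuesday. For year 00: 0÷12 = 0 r 0, and 0÷4 = 0, so 0+0+0 = 0.
Tuesday + 0 ≡ Tuesday — that's 2000's doomsday.
In May the doomsday date is May 9.
May 14 is 5 days after May 9; 5 mod 7 = 5, so Tuesday + 5 = Sunday.
1223 mod 7 = 5, so 1223 days after a Sunday is Sunday + 5 = Friday.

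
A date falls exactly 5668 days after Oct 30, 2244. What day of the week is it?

Monday

Oct 30, 2244 is a Wednesday.
5668 mod 7 = 5, so 5668 days after a Wednesday is Wednesday + 5 = Monday.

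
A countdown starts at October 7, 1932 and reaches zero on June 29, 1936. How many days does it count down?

Oct 7, 1932 → Oct 7, 1933: 365 days.
Oct 7, 1933 → Oct 7, 1934: 365 days.
Oct 7, 1934 → Oct 7, 1935: 365 days.
Oct 7, 1935 → Nov 7, 1935: 31 days (October has 31).
Nov 7, 1935 → Dec 7, 1935: 30 days (November has 30).
Dec 7, 1935 → Jan 7, 1936: 31 days (December has 31).
Jan 7, 1936 → Feb 7, 1936: 31 days (January has 31).
Feb 7, 1936 → Mar 7, 1936: 29 days (February has 29).
Mar 7, 1936 → Apr 7, 1936: 31 days (March has 31).
Apr 7, 1936 → May 7, 1936: 30 days (April has 30).
May 7, 1936 → Jun 7, 1936: 31 days (May has 31).
Jun 7, 1936 → Jun 29, 1936: 22 days.
Total: 1361 days.

1361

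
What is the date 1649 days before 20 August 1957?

−365 (one year) → Aug 20, 1956 (1284 left).
−366 (one year; includes Feb 29, 1956) → Aug 20, 1955 (918 left).
−365 (one year) → Aug 20, 1954 (553 left).
−365 (one year) → Aug 20, 1953 (188 left).
−20 → Jul 31, 1953 (end of Jul, 31 days; 168 left).
−31 → Jun 30, 1953 (end of Jun, 30 days; 137 left).
−30 → May 31, 1953 (end of May, 31 days; 107 left).
−31 → Apr 30, 1953 (end of Apr, 30 days; 76 left).
−30 → Mar 31, 1953 (end of Mar, 31 days; 46 left).
−31 → Feb 28, 1953 (end of Feb, 28 days; 15 left).
−15 → Feb 13, 1953.

February 13, 1953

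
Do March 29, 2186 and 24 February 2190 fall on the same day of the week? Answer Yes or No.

From Mar 29, 2186 to Feb 24, 2190 is 1428 days.
1428 mod 7 = 0, so they are the same weekday.
(Mar 29, 2186 is a Wednesday; Feb 24, 2190 is a Wednesday.)

Yes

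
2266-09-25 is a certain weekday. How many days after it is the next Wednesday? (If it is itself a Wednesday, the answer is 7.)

Sep 25, 2266 is a Tuesday.
From Tuesday to the next Wednesday is 1 day.

1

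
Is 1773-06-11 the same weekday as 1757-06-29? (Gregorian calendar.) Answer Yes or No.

No

From Jun 29, 1757 to Jun 11, 1773 is 5826 days.
5826 mod 7 = 2, so they are different weekdays.
(Jun 29, 1757 is a Wednesday; Jun 11, 1773 is a Friday.)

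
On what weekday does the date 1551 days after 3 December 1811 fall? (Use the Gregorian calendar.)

Saturday

First find the weekday of Dec 3, 1811. Doomsday rule: the anchor day for the 1800s is Friday. For year 11: 11÷12 = 0 r 11, and 11÷4 = 2, so 0+11+2 = 13.
Friday + 13 ≡ Thursday — that's 1811's doomsday.
In December the doomsday date is Dec 12.
Dec 3 is 9 days before Dec 12; 9 mod 7 = 2, so Thursday − 2 = Tuesday.
1551 mod 7 = 4, so 1551 days after a Tuesday is Tuesday + 4 = Saturday.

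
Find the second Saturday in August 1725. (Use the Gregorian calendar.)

August 1, 1725 is a Wednesday.
The first Saturday is therefore August 4 (3 days later).
The second Saturday is 4 + 1×7 = August 11.

August 11, 1725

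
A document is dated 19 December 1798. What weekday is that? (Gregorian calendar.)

Doomsday rule: the anchor day for the 1700s is Sunday. For year 98: 98÷12 = 8 r 2, and 2÷4 = 0, so 8+2+0 = 10.
Sunday + 10 ≡ Wednesday — that's 1798's doomsday.
In December the doomsday date is Dec 12.
Dec 19 is 7 days after Dec 12; 7 mod 7 = 0, so Wednesday + 0 = Wednesday.

Wednesday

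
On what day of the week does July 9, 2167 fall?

Doomsday rule: the anchor day for the 2100s is Sunday. For year 67: 67÷12 = 5 r 7, and 7÷4 = 1, so 5+7+1 = 13.
Sunday + 13 ≡ Saturday — that's 2167's doomsday.
In July the doomsday date is Jul 11.
Jul 9 is 2 days before Jul 11; 2 mod 7 = 2, so Saturday − 2 = Thursday.

Thursday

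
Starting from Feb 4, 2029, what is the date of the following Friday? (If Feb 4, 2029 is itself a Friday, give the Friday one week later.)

Feb 4, 2029 is a Sunday.
From Sunday to the next Friday is 5 days.
Feb 4, 2029 + 5 = Feb 9, 2029.

February 9, 2029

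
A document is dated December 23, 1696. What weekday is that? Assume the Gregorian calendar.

Sunday

Doomsday rule: the anchor day for the 1600s is Tuesday. For year 96: 96÷12 = 8 r 0, and 0÷4 = 0, so 8+0+0 = 8.
Tuesday + 8 ≡ Wednesday — that's 1696's doomsday.
In December the doomsday date is Dec 12.
Dec 23 is 11 days after Dec 12; 11 mod 7 = 4, so Wednesday + 4 = Sunday.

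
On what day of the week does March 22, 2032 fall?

Monday

Doomsday rule: the anchor day for the 2000s is Tuesday. For year 32: 32÷12 = 2 r 8, and 8÷4 = 2, so 2+8+2 = 12.
Tuesday + 12 ≡ Sunday — that's 2032's doomsday.
In March the doomsday date is Mar 14.
Mar 22 is 8 days after Mar 14; 8 mod 7 = 1, so Sunday + 1 = Monday.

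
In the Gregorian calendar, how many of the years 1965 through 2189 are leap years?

55

Multiples of 4 in [1965,2189]: 56.
Of those, multiples of 100: 2 (not leap unless ÷400).
Multiples of 400: 1.
Leap years = 56 − 2 + 1 = 55.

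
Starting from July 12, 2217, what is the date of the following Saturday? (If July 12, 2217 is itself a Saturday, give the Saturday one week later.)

July 19, 2217

Jul 12, 2217 is a Saturday.
From Saturday to the next Saturday is 7 days.
Jul 12, 2217 + 7 = Jul 19, 2217.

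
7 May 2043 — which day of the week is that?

Doomsday rule: the anchor day for the 2000s is Tuesday. For year 43: 43÷12 = 3 r 7, and 7÷4 = 1, so 3+7+1 = 11.
Tuesday + 11 ≡ Saturday — that's 2043's doomsday.
In May the doomsday date is May 9.
May 7 is 2 days before May 9; 2 mod 7 = 2, so Saturday − 2 = Thursday.

Thursday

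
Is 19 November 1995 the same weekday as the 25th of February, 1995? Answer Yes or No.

From Feb 25, 1995 to Nov 19, 1995 is 267 days.
267 mod 7 = 1, so they are different weekdays.
(Feb 25, 1995 is a Saturday; Nov 19, 1995 is a Sunday.)

No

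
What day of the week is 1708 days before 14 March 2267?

Thursday

Mar 14, 2267 is a Thursday.
1708 mod 7 = 0, so 1708 days before a Thursday is Thursday − 0 = Thursday.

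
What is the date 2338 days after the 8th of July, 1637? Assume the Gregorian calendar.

December 2, 1643

+365 (one year) → Jul 8, 1638 (1973 left).
+365 (one year) → Jul 8, 1639 (1608 left).
+366 (one year; includes Feb 29, 1640) → Jul 8, 1640 (1242 left).
+365 (one year) → Jul 8, 1641 (877 left).
+365 (one year) → Jul 8, 1642 (512 left).
+365 (one year) → Jul 8, 1643 (147 left).
Jul has 31 days: +24 → Aug 1, 1643 (123 left).
Aug has 31 days: +31 → Sep 1, 1643 (92 left).
Sep has 30 days: +30 → Oct 1, 1643 (62 left).
Oct has 31 days: +31 → Nov 1, 1643 (31 left).
Nov has 30 days: +30 → Dec 1, 1643 (1 left).
+1 → Dec 2, 1643.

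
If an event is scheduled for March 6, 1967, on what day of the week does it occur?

Monday

Doomsday rule: the anchor day for the 1900s is Wednesday. For year 67: 67÷12 = 5 r 7, and 7÷4 = 1, so 5+7+1 = 13.
Wednesday + 13 ≡ Tuesday — that's 1967's doomsday.
In March the doomsday date is Mar 14.
Mar 6 is 8 days before Mar 14; 8 mod 7 = 1, so Tuesday − 1 = Monday.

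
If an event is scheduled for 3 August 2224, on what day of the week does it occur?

Tuesday

Doomsday rule: the anchor day for the 2200s is Friday. For year 24: 24÷12 = 2 r 0, and 0÷4 = 0, so 2+0+0 = 2.
Friday + 2 ≡ Sunday — that's 2224's doomsday.
In August the doomsday date is Aug 8.
Aug 3 is 5 days before Aug 8; 5 mod 7 = 5, so Sunday − 5 = Tuesday.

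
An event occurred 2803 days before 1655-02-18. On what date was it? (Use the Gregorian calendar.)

June 17, 1647

−365 (one year) → Feb 18, 1654 (2438 left).
−365 (one year) → Feb 18, 1653 (2073 left).
−366 (one year; includes Feb 29, 1652) → Feb 18, 1652 (1707 left).
−365 (one year) → Feb 18, 1651 (1342 left).
−365 (one year) → Feb 18, 1650 (977 left).
−365 (one year) → Feb 18, 1649 (612 left).
−366 (one year; includes Feb 29, 1648) → Feb 18, 1648 (246 left).
−18 → Jan 31, 1648 (end of Jan, 31 days; 228 left).
−31 → Dec 31, 1647 (end of Dec, 31 days; 197 left).
−31 → Nov 30, 1647 (end of Nov, 30 days; 166 left).
−30 → Oct 31, 1647 (end of Oct, 31 days; 136 left).
−31 → Sep 30, 1647 (end of Sep, 30 days; 105 left).
−30 → Aug 31, 1647 (end of Aug, 31 days; 75 left).
−31 → Jul 31, 1647 (end of Jul, 31 days; 44 left).
−31 → Jun 30, 1647 (end of Jun, 30 days; 13 left).
−13 → Jun 17, 1647.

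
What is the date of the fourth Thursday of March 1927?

March 24, 1927

March 1, 1927 is a Tuesday.
The first Thursday is therefore March 3 (2 days later).
The fourth Thursday is 3 + 3×7 = March 24.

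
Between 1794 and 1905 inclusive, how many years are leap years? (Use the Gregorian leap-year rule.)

Multiples of 4 in [1794,1905]: 28.
Of those, multiples of 100: 2 (not leap unless ÷400).
Multiples of 400: 0.
Leap years = 28 − 2 + 0 = 26.

26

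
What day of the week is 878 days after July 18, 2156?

Wednesday

First find the weekday of Jul 18, 2156. Doomsday rule: the anchor day for the 2100s is Sunday. For year 56: 56÷12 = 4 r 8, and 8÷4 = 2, so 4+8+2 = 14.
Sunday + 14 ≡ Sunday — that's 2156's doomsday.
In July the doomsday date is Jul 11.
Jul 18 is 7 days after Jul 11; 7 mod 7 = 0, so Sunday + 0 = Sunday.
878 mod 7 = 3, so 878 days after a Sunday is Sunday + 3 = Wednesday.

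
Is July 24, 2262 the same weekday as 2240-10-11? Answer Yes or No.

From Oct 11, 2240 to Jul 24, 2262 is 7956 days.
7956 mod 7 = 4, so they are different weekdays.
(Oct 11, 2240 is a Sunday; Jul 24, 2262 is a Thursday.)

No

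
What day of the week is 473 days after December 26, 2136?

Sunday

Dec 26, 2136 is a Wednesday.
473 mod 7 = 4, so 473 days after a Wednesday is Wednesday + 4 = Sunday.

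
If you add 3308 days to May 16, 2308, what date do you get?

+365 (one year) → May 16, 2309 (2943 left).
+365 (one year) → May 16, 2310 (2578 left).
+365 (one year) → May 16, 2311 (2213 left).
+366 (one year; includes Feb 29, 2312) → May 16, 2312 (1847 left).
+365 (one year) → May 16, 2313 (1482 left).
+365 (one year) → May 16, 2314 (1117 left).
+365 (one year) → May 16, 2315 (752 left).
+366 (one year; includes Feb 29, 2316) → May 16, 2316 (386 left).
May has 31 days: +16 → Jun 1, 2316 (370 left).
Jun has 30 days: +30 → Jul 1, 2316 (340 left).
Jul has 31 days: +31 → Aug 1, 2316 (309 left).
Aug has 31 days: +31 → Sep 1, 2316 (278 left).
Sep has 30 days: +30 → Oct 1, 2316 (248 left).
Oct has 31 days: +31 → Nov 1, 2316 (217 left).
Nov has 30 days: +30 → Dec 1, 2316 (187 left).
Dec has 31 days: +31 → Jan 1, 2317 (156 left).
Jan has 31 days: +31 → Feb 1, 2317 (125 left).
Feb has 28 days: +28 → Mar 1, 2317 (97 left).
Mar has 31 days: +31 → Apr 1, 2317 (66 left).
Apr has 30 days: +30 → May 1, 2317 (36 left).
May has 31 days: +31 → Jun 1, 2317 (5 left).
+5 → Jun 6, 2317.

June 6, 2317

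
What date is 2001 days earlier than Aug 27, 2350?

March 5, 2345

−365 (one year) → Aug 27, 2349 (1636 left).
−365 (one year) → Aug 27, 2348 (1271 left).
−366 (one year; includes Feb 29, 2348) → Aug 27, 2347 (905 left).
−365 (one year) → Aug 27, 2346 (540 left).
−365 (one year) → Aug 27, 2345 (175 left).
−27 → Jul 31, 2345 (end of Jul, 31 days; 148 left).
−31 → Jun 30, 2345 (end of Jun, 30 days; 117 left).
−30 → May 31, 2345 (end of May, 31 days; 87 left).
−31 → Apr 30, 2345 (end of Apr, 30 days; 56 left).
−30 → Mar 31, 2345 (end of Mar, 31 days; 26 left).
−26 → Mar 5, 2345.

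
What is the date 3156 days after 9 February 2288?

September 30, 2296

+366 (one year; includes Feb 29, 2288) → Feb 9, 2289 (2790 left).
+365 (one year) → Feb 9, 2290 (2425 left).
+365 (one year) → Feb 9, 2291 (2060 left).
+365 (one year) → Feb 9, 2292 (1695 left).
+366 (one year; includes Feb 29, 2292) → Feb 9, 2293 (1329 left).
+365 (one year) → Feb 9, 2294 (964 left).
+365 (one year) → Feb 9, 2295 (599 left).
+365 (one year) → Feb 9, 2296 (234 left).
Feb has 29 days: +21 → Mar 1, 2296 (213 left).
Mar has 31 days: +31 → Apr 1, 2296 (182 left).
Apr has 30 days: +30 → May 1, 2296 (152 left).
May has 31 days: +31 → Jun 1, 2296 (121 left).
Jun has 30 days: +30 → Jul 1, 2296 (91 left).
Jul has 31 days: +31 → Aug 1, 2296 (60 left).
Aug has 31 days: +31 → Sep 1, 2296 (29 left).
+29 → Sep 30, 2296.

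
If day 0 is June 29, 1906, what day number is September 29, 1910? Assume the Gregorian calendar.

1553

Jun 29, 1906 → Jun 29, 1907: 365 days.
Jun 29, 1907 → Jun 29, 1908: 366 days (Feb 29, 1908 is in that span).
Jun 29, 1908 → Jun 29, 1909: 365 days.
Jun 29, 1909 → Jun 29, 1910: 365 days.
Jun 29, 1910 → Jul 29, 1910: 30 days (June has 30).
Jul 29, 1910 → Aug 29, 1910: 31 days (July has 31).
Aug 29, 1910 → Sep 29, 1910: 31 days.
Total: 1553 days.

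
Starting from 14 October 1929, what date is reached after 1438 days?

+365 (one year) → Oct 14, 1930 (1073 left).
+365 (one year) → Oct 14, 1931 (708 left).
+366 (one year; includes Feb 29, 1932) → Oct 14, 1932 (342 left).
Oct has 31 days: +18 → Nov 1, 1932 (324 left).
Nov has 30 days: +30 → Dec 1, 1932 (294 left).
Dec has 31 days: +31 → Jan 1, 1933 (263 left).
Jan has 31 days: +31 → Feb 1, 1933 (232 left).
Feb has 28 days: +28 → Mar 1, 1933 (204 left).
Mar has 31 days: +31 → Apr 1, 1933 (173 left).
Apr has 30 days: +30 → May 1, 1933 (143 left).
May has 31 days: +31 → Jun 1, 1933 (112 left).
Jun has 30 days: +30 → Jul 1, 1933 (82 left).
Jul has 31 days: +31 → Aug 1, 1933 (51 left).
Aug has 31 days: +31 → Sep 1, 1933 (20 left).
+20 → Sep 21, 1933.

September 21, 1933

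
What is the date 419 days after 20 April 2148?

+365 (one year) → Apr 20, 2149 (54 left).
Apr has 30 days: +11 → May 1, 2149 (43 left).
May has 31 days: +31 → Jun 1, 2149 (12 left).
+12 → Jun 13, 2149.

June 13, 2149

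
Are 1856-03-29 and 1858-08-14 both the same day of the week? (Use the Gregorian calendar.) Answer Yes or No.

Yes

From Mar 29, 1856 to Aug 14, 1858 is 868 days.
868 mod 7 = 0, so they are the same weekday.
(Mar 29, 1856 is a Saturday; Aug 14, 1858 is a Saturday.)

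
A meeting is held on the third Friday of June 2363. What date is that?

June 1, 2363 is a Saturday.
The first Friday is therefore June 7 (6 days later).
The third Friday is 7 + 2×7 = June 21.

June 21, 2363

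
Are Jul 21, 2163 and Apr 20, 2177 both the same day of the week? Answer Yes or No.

No

From Jul 21, 2163 to Apr 20, 2177 is 5022 days.
5022 mod 7 = 3, so they are different weekdays.
(Jul 21, 2163 is a Thursday; Apr 20, 2177 is a Sunday.)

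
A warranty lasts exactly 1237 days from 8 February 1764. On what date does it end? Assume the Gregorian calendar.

June 29, 1767

+366 (one year; includes Feb 29, 1764) → Feb 8, 1765 (871 left).
+365 (one year) → Feb 8, 1766 (506 left).
+365 (one year) → Feb 8, 1767 (141 left).
Feb has 28 days: +21 → Mar 1, 1767 (120 left).
Mar has 31 days: +31 → Apr 1, 1767 (89 left).
Apr has 30 days: +30 → May 1, 1767 (59 left).
May has 31 days: +31 → Jun 1, 1767 (28 left).
+28 → Jun 29, 1767.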